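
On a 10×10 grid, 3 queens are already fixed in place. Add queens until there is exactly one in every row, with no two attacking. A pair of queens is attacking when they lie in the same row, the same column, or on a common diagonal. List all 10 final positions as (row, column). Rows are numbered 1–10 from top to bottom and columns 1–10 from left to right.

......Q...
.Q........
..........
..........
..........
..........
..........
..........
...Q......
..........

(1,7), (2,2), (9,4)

(1,7) (2,2) (3,6) (4,3) (5,10) (6,8) (7,5) (8,9) (9,4) (10,1)

Row 3: attacked by (1,7)→{5,7,9}; (2,2)→{1,2,3}; (9,4)→{4,10}. Safe: 6, 8. Place at column 6.
Row 4: attacked by (1,7)→{4,7,10}; (2,2)→{2,4}; (3,6)→{5,6,7}; (9,4)→{4,9}. Safe: 1, 3, 8. Place at column 3.
Row 5: attacked by (1,7)→{3,7}; (2,2)→{2,5}; (3,6)→{4,6,8}; (4,3)→{2,3,4}; (9,4)→{4,8}. Safe: 1, 9, 10. Place at column 10.
Row 6: attacked by (1,7)→{2,7}; (2,2)→{2,6}; (3,6)→{3,6,9}; (4,3)→{1,3,5}; (5,10)→{9,10}; (9,4)→{1,4,7}. Safe: 8. Place at column 8.
Row 7: attacked by (1,7)→{1,7}; (2,2)→{2,7}; (3,6)→{2,6,10}; (4,3)→{3,6}; (5,10)→{8,10}; (6,8)→{7,8,9}; (9,4)→{2,4,6}. Safe: 5. Place at column 5.
Row 8: attacked by (1,7)→{7}; (2,2)→{2,8}; (3,6)→{1,6}; (4,3)→{3,7}; (5,10)→{7,10}; (6,8)→{6,8,10}; (7,5)→{4,5,6}; (9,4)→{3,4,5}. Safe: 9. Place at column 9.
Row 10: attacked by (1,7)→{7}; (2,2)→{2,10}; (3,6)→{6}; (4,3)→{3,9}; (5,10)→{5,10}; (6,8)→{4,8}; (7,5)→{2,5,8}; (8,9)→{7,9}; (9,4)→{3,4,5}. Safe: 1. Place at column 1.
Columns [7, 2, 6, 3, 10, 8, 5, 9, 4, 1], r−c [-6, 0, -3, 1, -5, -2, 2, -1, 5, 9], r+c [8, 4, 9, 7, 15, 14, 12, 17, 13, 11] are all distinct, so no two queens attack.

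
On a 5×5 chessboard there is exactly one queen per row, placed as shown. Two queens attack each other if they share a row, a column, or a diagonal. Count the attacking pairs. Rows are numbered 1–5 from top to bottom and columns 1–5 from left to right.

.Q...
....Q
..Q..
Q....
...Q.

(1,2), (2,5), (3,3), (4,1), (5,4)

0

All columns are distinct and no two queens satisfy |Δrow| = |Δcol|, so no pair attacks.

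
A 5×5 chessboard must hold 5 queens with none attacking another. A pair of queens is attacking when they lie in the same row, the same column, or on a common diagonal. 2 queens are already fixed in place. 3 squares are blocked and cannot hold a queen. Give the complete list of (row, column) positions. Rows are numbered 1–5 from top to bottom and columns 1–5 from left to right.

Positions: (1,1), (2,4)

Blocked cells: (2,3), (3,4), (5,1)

Row 3: attacked by (1,1)→{1,3}; (2,4)→{3,4,5}. Blocked: 4. Safe: 2. Place at column 2.
Row 4: attacked by (1,1)→{1,4}; (2,4)→{2,4}; (3,2)→{1,2,3}. Safe: 5. Place at column 5.
Row 5: attacked by (1,1)→{1,5}; (2,4)→{1,4}; (3,2)→{2,4}; (4,5)→{4,5}. Blocked: 1. Safe: 3. Place at column 3.
Columns [1, 4, 2, 5, 3], r−c [0, -2, 1, -1, 2], r+c [2, 6, 5, 9, 8] are all distinct, so no two queens attack.

(1,1) (2,4) (3,2) (4,5) (5,3)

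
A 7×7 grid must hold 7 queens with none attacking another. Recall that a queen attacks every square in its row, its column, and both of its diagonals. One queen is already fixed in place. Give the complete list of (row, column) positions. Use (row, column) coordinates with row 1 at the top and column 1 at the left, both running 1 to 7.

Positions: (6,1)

Row 1: attacked by (6,1)→{1,6}. Safe: 2, 3, 4, 5, 7. Place at column 4.
Row 2: attacked by (1,4)→{3,4,5}; (6,1)→{1,5}. Safe: 2, 6, 7. Place at column 7.
Row 3: attacked by (1,4)→{2,4,6}; (2,7)→{6,7}; (6,1)→{1,4}. Safe: 3, 5. Place at column 5.
Row 4: attacked by (1,4)→{1,4,7}; (2,7)→{5,7}; (3,5)→{4,5,6}; (6,1)→{1,3}. Safe: 2. Place at column 2.
Row 5: attacked by (1,4)→{4}; (2,7)→{4,7}; (3,5)→{3,5,7}; (4,2)→{1,2,3}; (6,1)→{1,2}. Safe: 6. Place at column 6.
Row 7: attacked by (1,4)→{4}; (2,7)→{2,7}; (3,5)→{1,5}; (4,2)→{2,5}; (5,6)→{4,6}; (6,1)→{1,2}. Safe: 3. Place at column 3.
Columns [4, 7, 5, 2, 6, 1, 3], r−c [-3, -5, -2, 2, -1, 5, 4], r+c [5, 9, 8, 6, 11, 7, 10] are all distinct, so no two queens attack.

(1,4) (2,7) (3,5) (4,2) (5,6) (6,1) (7,3)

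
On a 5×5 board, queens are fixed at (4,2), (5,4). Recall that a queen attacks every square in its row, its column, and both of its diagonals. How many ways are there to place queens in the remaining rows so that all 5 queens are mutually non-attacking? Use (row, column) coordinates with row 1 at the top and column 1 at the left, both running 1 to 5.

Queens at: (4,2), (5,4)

Branch on row 1: col 1 → 1; col 3 → 0.
Sum: 1 + 0 = 1.

1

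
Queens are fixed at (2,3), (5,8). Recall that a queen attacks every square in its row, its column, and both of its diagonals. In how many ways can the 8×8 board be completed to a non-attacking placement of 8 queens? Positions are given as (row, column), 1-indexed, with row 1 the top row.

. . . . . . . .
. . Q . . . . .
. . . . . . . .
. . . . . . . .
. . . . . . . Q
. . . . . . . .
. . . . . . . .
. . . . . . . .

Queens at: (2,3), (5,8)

3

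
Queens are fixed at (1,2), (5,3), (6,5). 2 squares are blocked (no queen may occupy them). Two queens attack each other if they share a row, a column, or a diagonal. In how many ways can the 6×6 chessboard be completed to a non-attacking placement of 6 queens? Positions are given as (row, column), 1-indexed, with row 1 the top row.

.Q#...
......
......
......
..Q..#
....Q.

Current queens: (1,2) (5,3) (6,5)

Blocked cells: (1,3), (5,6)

1

Branch on row 2: col 4 → 1.
Sum: 1 = 1.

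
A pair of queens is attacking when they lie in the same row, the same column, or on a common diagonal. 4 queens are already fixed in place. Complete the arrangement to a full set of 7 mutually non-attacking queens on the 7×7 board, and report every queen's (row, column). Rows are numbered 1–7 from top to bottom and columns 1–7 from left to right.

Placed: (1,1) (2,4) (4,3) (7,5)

(1,1) (2,4) (3,7) (4,3) (5,6) (6,2) (7,5)

Row 3: attacked by (1,1)→{1,3}; (2,4)→{3,4,5}; (4,3)→{2,3,4}; (7,5)→{1,5}. Safe: 6, 7. Place at column 7.
Row 5: attacked by (1,1)→{1,5}; (2,4)→{1,4,7}; (3,7)→{5,7}; (4,3)→{2,3,4}; (7,5)→{3,5,7}. Safe: 6. Place at column 6.
Row 6: attacked by (1,1)→{1,6}; (2,4)→{4}; (3,7)→{4,7}; (4,3)→{1,3,5}; (5,6)→{5,6,7}; (7,5)→{4,5,6}. Safe: 2. Place at column 2.
Columns [1, 4, 7, 3, 6, 2, 5], r−c [0, -2, -4, 1, -1, 4, 2], r+c [2, 6, 10, 7, 11, 8, 12] are all distinct, so no two queens attack.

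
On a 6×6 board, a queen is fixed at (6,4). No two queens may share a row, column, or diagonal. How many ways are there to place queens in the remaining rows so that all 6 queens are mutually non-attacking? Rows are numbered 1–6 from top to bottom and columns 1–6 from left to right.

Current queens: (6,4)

1

Branch on row 1: col 1 → 0; col 2 → 0; col 3 → 1; col 5 → 0; col 6 → 0.
Sum: 0 + 0 + 1 + 0 + 0 = 1.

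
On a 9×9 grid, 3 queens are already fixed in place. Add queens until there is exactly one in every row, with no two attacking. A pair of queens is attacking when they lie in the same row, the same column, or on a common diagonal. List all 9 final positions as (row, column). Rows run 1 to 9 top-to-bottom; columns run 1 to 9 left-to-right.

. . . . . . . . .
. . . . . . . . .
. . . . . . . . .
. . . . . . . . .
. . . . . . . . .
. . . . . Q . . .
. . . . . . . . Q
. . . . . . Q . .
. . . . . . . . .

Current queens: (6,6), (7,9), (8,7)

(1,5) (2,8) (3,4) (4,1) (5,3) (6,6) (7,9) (8,7) (9,2)

Row 1: attacked by (6,6)→{1,6}; (7,9)→{3,9}; (8,7)→{7}. Safe: 2, 4, 5, 8. Place at column 5.
Row 2: attacked by (1,5)→{4,5,6}; (6,6)→{2,6}; (7,9)→{4,9}; (8,7)→{1,7}. Safe: 3, 8. Place at column 8.
Row 3: attacked by (1,5)→{3,5,7}; (2,8)→{7,8,9}; (6,6)→{3,6,9}; (7,9)→{5,9}; (8,7)→{2,7}. Safe: 1, 4. Place at column 4.
Row 4: attacked by (1,5)→{2,5,8}; (2,8)→{6,8}; (3,4)→{3,4,5}; (6,6)→{4,6,8}; (7,9)→{6,9}; (8,7)→{3,7}. Safe: 1. Place at column 1.
Row 5: attacked by (1,5)→{1,5,9}; (2,8)→{5,8}; (3,4)→{2,4,6}; (4,1)→{1,2}; (6,6)→{5,6,7}; (7,9)→{7,9}; (8,7)→{4,7}. Safe: 3. Place at column 3.
Row 9: attacked by (1,5)→{5}; (2,8)→{1,8}; (3,4)→{4}; (4,1)→{1,6}; (5,3)→{3,7}; (6,6)→{3,6,9}; (7,9)→{7,9}; (8,7)→{6,7,8}. Safe: 2. Place at column 2.
Columns [5, 8, 4, 1, 3, 6, 9, 7, 2], r−c [-4, -6, -1, 3, 2, 0, -2, 1, 7], r+c [6, 10, 7, 5, 8, 12, 16, 15, 11] are all distinct, so no two queens attack.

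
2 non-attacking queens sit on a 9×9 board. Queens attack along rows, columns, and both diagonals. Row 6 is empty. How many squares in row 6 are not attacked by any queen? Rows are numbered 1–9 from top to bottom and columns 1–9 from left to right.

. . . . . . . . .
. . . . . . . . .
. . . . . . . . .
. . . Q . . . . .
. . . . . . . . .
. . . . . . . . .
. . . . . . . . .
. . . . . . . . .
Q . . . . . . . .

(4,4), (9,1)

(4,4) attacks row 6 at column 4 and diagonals 2, 6.
(9,1) attacks row 6 at column 1 and diagonals 4.
Attacked columns: {1, 2, 4, 6}. Safe: {3, 5, 7, 8, 9}.

5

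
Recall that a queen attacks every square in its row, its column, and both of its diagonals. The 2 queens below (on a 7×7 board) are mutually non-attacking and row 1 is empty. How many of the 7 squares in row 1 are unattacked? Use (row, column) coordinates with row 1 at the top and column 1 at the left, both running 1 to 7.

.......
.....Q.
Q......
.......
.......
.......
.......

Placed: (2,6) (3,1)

2

(2,6) attacks row 1 at column 6 and diagonals 5, 7.
(3,1) attacks row 1 at column 1 and diagonals 3.
Attacked columns: {1, 3, 5, 6, 7}. Safe: {2, 4}.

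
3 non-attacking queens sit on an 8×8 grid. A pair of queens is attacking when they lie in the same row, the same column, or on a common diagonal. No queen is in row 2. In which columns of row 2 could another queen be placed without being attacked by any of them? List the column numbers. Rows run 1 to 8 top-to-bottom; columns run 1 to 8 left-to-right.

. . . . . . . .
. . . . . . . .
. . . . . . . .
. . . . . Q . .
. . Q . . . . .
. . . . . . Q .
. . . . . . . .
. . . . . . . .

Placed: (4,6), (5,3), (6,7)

(4,6) attacks row 2 at column 6 and diagonals 4, 8.
(5,3) attacks row 2 at column 3 and diagonals 6.
(6,7) attacks row 2 at column 7 and diagonals 3.
Attacked columns: {3, 4, 6, 7, 8}. Safe: {1, 2, 5}.

columns 1, 2, 5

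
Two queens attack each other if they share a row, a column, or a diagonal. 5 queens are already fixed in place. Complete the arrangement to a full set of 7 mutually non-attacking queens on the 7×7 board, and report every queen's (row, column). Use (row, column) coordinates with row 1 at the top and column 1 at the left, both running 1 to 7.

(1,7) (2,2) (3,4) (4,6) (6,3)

Row 5: attacked by (1,7)→{3,7}; (2,2)→{2,5}; (3,4)→{2,4,6}; (4,6)→{5,6,7}; (6,3)→{2,3,4}. Safe: 1. Place at column 1.
Row 7: attacked by (1,7)→{1,7}; (2,2)→{2,7}; (3,4)→{4}; (4,6)→{3,6}; (5,1)→{1,3}; (6,3)→{2,3,4}. Safe: 5. Place at column 5.
Columns [7, 2, 4, 6, 1, 3, 5], r−c [-6, 0, -1, -2, 4, 3, 2], r+c [8, 4, 7, 10, 6, 9, 12] are all distinct, so no two queens attack.

(1,7) (2,2) (3,4) (4,6) (5,1) (6,3) (7,5)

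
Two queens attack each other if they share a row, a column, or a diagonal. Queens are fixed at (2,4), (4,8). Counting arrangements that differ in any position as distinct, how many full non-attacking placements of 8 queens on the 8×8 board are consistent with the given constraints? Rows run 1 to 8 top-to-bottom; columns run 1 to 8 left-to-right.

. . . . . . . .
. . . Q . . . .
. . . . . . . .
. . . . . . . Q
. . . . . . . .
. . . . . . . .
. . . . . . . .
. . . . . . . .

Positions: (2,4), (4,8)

3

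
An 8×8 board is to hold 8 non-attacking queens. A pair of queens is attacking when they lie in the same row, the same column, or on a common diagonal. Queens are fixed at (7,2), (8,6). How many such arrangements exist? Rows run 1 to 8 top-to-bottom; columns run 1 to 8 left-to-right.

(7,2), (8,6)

2

Branch on row 1: col 1 → 0; col 3 → 1; col 4 → 1; col 5 → 0; col 7 → 0.
Sum: 0 + 1 + 1 + 0 + 0 = 2.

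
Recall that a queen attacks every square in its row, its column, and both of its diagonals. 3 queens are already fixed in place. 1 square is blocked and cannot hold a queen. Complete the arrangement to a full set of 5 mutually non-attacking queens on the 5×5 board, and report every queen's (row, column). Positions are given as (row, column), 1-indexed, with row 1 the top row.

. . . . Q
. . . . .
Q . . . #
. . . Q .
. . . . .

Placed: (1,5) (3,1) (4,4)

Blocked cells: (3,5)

Row 2: attacked by (1,5)→{4,5}; (3,1)→{1,2}; (4,4)→{2,4}. Safe: 3. Place at column 3.
Row 5: attacked by (1,5)→{1,5}; (2,3)→{3}; (3,1)→{1,3}; (4,4)→{3,4,5}. Safe: 2. Place at column 2.
Columns [5, 3, 1, 4, 2], r−c [-4, -1, 2, 0, 3], r+c [6, 5, 4, 8, 7] are all distinct, so no two queens attack.

(1,5) (2,3) (3,1) (4,4) (5,2)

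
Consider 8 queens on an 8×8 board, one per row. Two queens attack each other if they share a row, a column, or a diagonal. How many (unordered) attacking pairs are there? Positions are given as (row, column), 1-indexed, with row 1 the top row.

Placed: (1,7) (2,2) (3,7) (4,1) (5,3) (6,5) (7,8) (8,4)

2

Same column: (1,7)–(3,7) (column 7).
Same diagonal: (1,7)–(5,3) (|1−5| = |7−3| = 4).
Total attacking pairs: 2.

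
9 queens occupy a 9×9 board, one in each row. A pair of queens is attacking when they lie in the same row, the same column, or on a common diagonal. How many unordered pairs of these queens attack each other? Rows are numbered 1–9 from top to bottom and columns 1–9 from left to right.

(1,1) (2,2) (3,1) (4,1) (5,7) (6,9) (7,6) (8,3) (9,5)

5

Same column: (1,1)–(3,1) (column 1); (1,1)–(4,1) (column 1); (3,1)–(4,1) (column 1).
Same diagonal: (1,1)–(2,2) (|1−2| = |1−2| = 1); (2,2)–(3,1) (|2−3| = |2−1| = 1).
Total attacking pairs: 5.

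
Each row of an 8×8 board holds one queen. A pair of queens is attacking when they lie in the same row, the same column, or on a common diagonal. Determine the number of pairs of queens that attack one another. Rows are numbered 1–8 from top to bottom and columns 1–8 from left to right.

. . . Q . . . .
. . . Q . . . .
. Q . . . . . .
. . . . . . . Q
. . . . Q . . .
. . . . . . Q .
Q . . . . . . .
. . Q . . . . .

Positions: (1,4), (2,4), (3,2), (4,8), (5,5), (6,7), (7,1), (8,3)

2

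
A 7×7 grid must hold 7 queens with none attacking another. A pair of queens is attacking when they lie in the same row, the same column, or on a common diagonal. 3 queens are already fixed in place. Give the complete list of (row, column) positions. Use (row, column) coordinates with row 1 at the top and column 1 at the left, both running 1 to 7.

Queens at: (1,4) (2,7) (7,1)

(1,4) (2,7) (3,3) (4,6) (5,2) (6,5) (7,1)

Row 3: attacked by (1,4)→{2,4,6}; (2,7)→{6,7}; (7,1)→{1,5}. Safe: 3. Place at column 3.
Row 4: attacked by (1,4)→{1,4,7}; (2,7)→{5,7}; (3,3)→{2,3,4}; (7,1)→{1,4}. Safe: 6. Place at column 6.
Row 5: attacked by (1,4)→{4}; (2,7)→{4,7}; (3,3)→{1,3,5}; (4,6)→{5,6,7}; (7,1)→{1,3}. Safe: 2. Place at column 2.
Row 6: attacked by (1,4)→{4}; (2,7)→{3,7}; (3,3)→{3,6}; (4,6)→{4,6}; (5,2)→{1,2,3}; (7,1)→{1,2}. Safe: 5. Place at column 5.
Columns [4, 7, 3, 6, 2, 5, 1], r−c [-3, -5, 0, -2, 3, 1, 6], r+c [5, 9, 6, 10, 7, 11, 8] are all distinct, so no two queens attack.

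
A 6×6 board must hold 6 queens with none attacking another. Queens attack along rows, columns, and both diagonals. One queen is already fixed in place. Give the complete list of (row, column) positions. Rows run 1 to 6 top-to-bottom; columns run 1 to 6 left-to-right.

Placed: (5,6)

Row 1: attacked by (5,6)→{2,6}. Safe: 1, 3, 4, 5. Place at column 4.
Row 2: attacked by (1,4)→{3,4,5}; (5,6)→{3,6}. Safe: 1, 2. Place at column 1.
Row 3: attacked by (1,4)→{2,4,6}; (2,1)→{1,2}; (5,6)→{4,6}. Safe: 3, 5. Place at column 5.
Row 4: attacked by (1,4)→{1,4}; (2,1)→{1,3}; (3,5)→{4,5,6}; (5,6)→{5,6}. Safe: 2. Place at column 2.
Row 6: attacked by (1,4)→{4}; (2,1)→{1,5}; (3,5)→{2,5}; (4,2)→{2,4}; (5,6)→{5,6}. Safe: 3. Place at column 3.
Columns [4, 1, 5, 2, 6, 3], r−c [-3, 1, -2, 2, -1, 3], r+c [5, 3, 8, 6, 11, 9] are all distinct, so no two queens attack.

(1,4) (2,1) (3,5) (4,2) (5,6) (6,3)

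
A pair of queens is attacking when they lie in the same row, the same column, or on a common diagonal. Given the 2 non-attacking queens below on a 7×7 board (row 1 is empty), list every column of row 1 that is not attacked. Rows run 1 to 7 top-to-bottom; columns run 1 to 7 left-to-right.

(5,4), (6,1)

(5,4) attacks row 1 at column 4.
(6,1) attacks row 1 at column 1 and diagonals 6.
Attacked columns: {1, 4, 6}. Safe: {2, 3, 5, 7}.

columns 2, 3, 5, 7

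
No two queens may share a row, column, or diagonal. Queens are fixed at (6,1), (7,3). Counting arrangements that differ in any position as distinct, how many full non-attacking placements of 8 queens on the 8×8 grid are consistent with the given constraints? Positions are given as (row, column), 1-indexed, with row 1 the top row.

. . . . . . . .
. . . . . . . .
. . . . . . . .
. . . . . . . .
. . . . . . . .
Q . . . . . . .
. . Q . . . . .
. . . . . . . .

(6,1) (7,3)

7

Branch on row 1: col 2 → 0; col 4 → 4; col 5 → 1; col 7 → 2; col 8 → 0.
Sum: 0 + 4 + 1 + 2 + 0 = 7.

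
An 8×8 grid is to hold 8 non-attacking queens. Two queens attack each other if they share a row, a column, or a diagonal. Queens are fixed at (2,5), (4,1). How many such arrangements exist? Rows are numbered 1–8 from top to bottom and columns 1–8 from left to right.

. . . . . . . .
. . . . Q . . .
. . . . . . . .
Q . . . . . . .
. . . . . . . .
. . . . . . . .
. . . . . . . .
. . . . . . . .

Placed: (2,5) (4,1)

3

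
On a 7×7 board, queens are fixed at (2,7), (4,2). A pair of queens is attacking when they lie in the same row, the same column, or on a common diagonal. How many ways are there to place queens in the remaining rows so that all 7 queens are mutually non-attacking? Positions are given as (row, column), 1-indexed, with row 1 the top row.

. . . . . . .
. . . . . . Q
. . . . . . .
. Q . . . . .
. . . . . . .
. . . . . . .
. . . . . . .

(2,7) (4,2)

Branch on row 1: col 1 → 0; col 3 → 0; col 4 → 1.
Sum: 0 + 0 + 1 = 1.

1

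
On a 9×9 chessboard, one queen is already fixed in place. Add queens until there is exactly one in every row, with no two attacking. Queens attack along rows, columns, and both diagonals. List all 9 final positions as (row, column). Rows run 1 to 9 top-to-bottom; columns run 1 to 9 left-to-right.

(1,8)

(1,8) (2,4) (3,1) (4,7) (5,5) (6,2) (7,6) (8,9) (9,3)

Row 2: attacked by (1,8)→{7,8,9}. Safe: 1, 2, 3, 4, 5, 6. Place at column 4.
Row 3: attacked by (1,8)→{6,8}; (2,4)→{3,4,5}. Safe: 1, 2, 7, 9. Place at column 1.
Row 4: attacked by (1,8)→{5,8}; (2,4)→{2,4,6}; (3,1)→{1,2}. Safe: 3, 7, 9. Place at column 7.
Row 5: attacked by (1,8)→{4,8}; (2,4)→{1,4,7}; (3,1)→{1,3}; (4,7)→{6,7,8}. Safe: 2, 5, 9. Place at column 5.
Row 6: attacked by (1,8)→{3,8}; (2,4)→{4,8}; (3,1)→{1,4}; (4,7)→{5,7,9}; (5,5)→{4,5,6}. Safe: 2. Place at column 2.
Row 7: attacked by (1,8)→{2,8}; (2,4)→{4,9}; (3,1)→{1,5}; (4,7)→{4,7}; (5,5)→{3,5,7}; (6,2)→{1,2,3}. Safe: 6. Place at column 6.
Row 8: attacked by (1,8)→{1,8}; (2,4)→{4}; (3,1)→{1,6}; (4,7)→{3,7}; (5,5)→{2,5,8}; (6,2)→{2,4}; (7,6)→{5,6,7}. Safe: 9. Place at column 9.
Row 9: attacked by (1,8)→{8}; (2,4)→{4}; (3,1)→{1,7}; (4,7)→{2,7}; (5,5)→{1,5,9}; (6,2)→{2,5}; (7,6)→{4,6,8}; (8,9)→{8,9}. Safe: 3. Place at column 3.
Columns [8, 4, 1, 7, 5, 2, 6, 9, 3], r−c [-7, -2, 2, -3, 0, 4, 1, -1, 6], r+c [9, 6, 4, 11, 10, 8, 13, 17, 12] are all distinct, so no two queens attack.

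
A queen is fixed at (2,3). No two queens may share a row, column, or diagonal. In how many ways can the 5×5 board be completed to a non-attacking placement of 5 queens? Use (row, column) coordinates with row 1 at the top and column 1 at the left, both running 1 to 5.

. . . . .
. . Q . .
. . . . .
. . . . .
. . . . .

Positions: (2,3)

Branch on row 1: col 1 → 1; col 5 → 1.
Sum: 1 + 1 = 2.

2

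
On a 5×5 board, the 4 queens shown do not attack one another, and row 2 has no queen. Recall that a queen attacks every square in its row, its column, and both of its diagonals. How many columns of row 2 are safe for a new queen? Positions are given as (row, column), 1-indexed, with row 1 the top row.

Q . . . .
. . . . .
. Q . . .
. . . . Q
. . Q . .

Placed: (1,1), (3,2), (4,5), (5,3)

(1,1) attacks row 2 at column 1 and diagonals 2.
(3,2) attacks row 2 at column 2 and diagonals 1, 3.
(4,5) attacks row 2 at column 5 and diagonals 3.
(5,3) attacks row 2 at column 3.
Attacked columns: {1, 2, 3, 5}. Safe: {4}.

1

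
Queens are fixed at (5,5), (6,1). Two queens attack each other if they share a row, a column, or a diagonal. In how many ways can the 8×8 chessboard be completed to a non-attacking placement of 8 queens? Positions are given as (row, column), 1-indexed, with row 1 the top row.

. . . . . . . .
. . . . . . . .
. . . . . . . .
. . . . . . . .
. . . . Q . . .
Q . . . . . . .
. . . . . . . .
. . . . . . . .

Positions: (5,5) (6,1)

Branch on row 1: col 2 → 0; col 3 → 2; col 4 → 0; col 7 → 1; col 8 → 0.
Sum: 0 + 2 + 0 + 1 + 0 = 3.

3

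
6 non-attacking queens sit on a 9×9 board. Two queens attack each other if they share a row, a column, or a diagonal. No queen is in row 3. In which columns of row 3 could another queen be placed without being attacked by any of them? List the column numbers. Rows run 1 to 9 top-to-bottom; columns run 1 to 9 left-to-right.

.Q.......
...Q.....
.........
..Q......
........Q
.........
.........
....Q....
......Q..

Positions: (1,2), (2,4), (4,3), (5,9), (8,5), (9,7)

columns 6, 8

(1,2) attacks row 3 at column 2 and diagonals 4.
(2,4) attacks row 3 at column 4 and diagonals 3, 5.
(4,3) attacks row 3 at column 3 and diagonals 2, 4.
(5,9) attacks row 3 at column 9 and diagonals 7.
(8,5) attacks row 3 at column 5.
(9,7) attacks row 3 at column 7 and diagonals 1.
Attacked columns: {1, 2, 3, 4, 5, 7, 9}. Safe: {6, 8}.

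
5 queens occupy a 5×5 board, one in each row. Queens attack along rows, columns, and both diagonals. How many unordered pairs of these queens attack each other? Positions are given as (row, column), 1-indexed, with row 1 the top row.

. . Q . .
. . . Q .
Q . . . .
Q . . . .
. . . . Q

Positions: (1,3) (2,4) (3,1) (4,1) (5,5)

3

Same column: (3,1)–(4,1) (column 1).
Same diagonal: (1,3)–(2,4) (|1−2| = |3−4| = 1); (1,3)–(3,1) (|1−3| = |3−1| = 2).
Total attacking pairs: 3.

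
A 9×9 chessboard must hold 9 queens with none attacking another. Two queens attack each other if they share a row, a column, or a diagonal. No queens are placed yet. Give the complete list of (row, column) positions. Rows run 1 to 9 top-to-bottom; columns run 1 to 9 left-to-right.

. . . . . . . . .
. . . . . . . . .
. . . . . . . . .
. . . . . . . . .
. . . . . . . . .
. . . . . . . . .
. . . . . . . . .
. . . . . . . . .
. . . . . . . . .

(1,8) (2,1) (3,4) (4,6) (5,3) (6,9) (7,7) (8,5) (9,2)

Row 1: Safe: 1, 2, 3, 4, 5, 6, 7, 8, 9. Place at column 8.
Row 2: attacked by (1,8)→{7,8,9}. Safe: 1, 2, 3, 4, 5, 6. Place at column 1.
Row 3: attacked by (1,8)→{6,8}; (2,1)→{1,2}. Safe: 3, 4, 5, 7, 9. Place at column 4.
Row 4: attacked by (1,8)→{5,8}; (2,1)→{1,3}; (3,4)→{3,4,5}. Safe: 2, 6, 7, 9. Place at column 6.
Row 5: attacked by (1,8)→{4,8}; (2,1)→{1,4}; (3,4)→{2,4,6}; (4,6)→{5,6,7}. Safe: 3, 9. Place at column 3.
Row 6: attacked by (1,8)→{3,8}; (2,1)→{1,5}; (3,4)→{1,4,7}; (4,6)→{4,6,8}; (5,3)→{2,3,4}. Safe: 9. Place at column 9.
Row 7: attacked by (1,8)→{2,8}; (2,1)→{1,6}; (3,4)→{4,8}; (4,6)→{3,6,9}; (5,3)→{1,3,5}; (6,9)→{8,9}. Safe: 7. Place at column 7.
Row 8: attacked by (1,8)→{1,8}; (2,1)→{1,7}; (3,4)→{4,9}; (4,6)→{2,6}; (5,3)→{3,6}; (6,9)→{7,9}; (7,7)→{6,7,8}. Safe: 5. Place at column 5.
Row 9: attacked by (1,8)→{8}; (2,1)→{1,8}; (3,4)→{4}; (4,6)→{1,6}; (5,3)→{3,7}; (6,9)→{6,9}; (7,7)→{5,7,9}; (8,5)→{4,5,6}. Safe: 2. Place at column 2.
Columns [8, 1, 4, 6, 3, 9, 7, 5, 2], r−c [-7, 1, -1, -2, 2, -3, 0, 3, 7], r+c [9, 3, 7, 10, 8, 15, 14, 13, 11] are all distinct, so no two queens attack.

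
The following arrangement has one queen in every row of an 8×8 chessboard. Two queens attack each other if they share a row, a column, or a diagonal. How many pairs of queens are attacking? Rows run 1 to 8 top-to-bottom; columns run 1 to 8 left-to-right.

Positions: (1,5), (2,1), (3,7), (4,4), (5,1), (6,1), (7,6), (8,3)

Same column: (2,1)–(5,1) (column 1); (2,1)–(6,1) (column 1); (5,1)–(6,1) (column 1).
Same diagonal: (1,5)–(3,7) (|1−3| = |5−7| = 2); (1,5)–(5,1) (|1−5| = |5−1| = 4); (2,1)–(7,6) (|2−7| = |1−6| = 5); (6,1)–(8,3) (|6−8| = |1−3| = 2).
Total attacking pairs: 7.

7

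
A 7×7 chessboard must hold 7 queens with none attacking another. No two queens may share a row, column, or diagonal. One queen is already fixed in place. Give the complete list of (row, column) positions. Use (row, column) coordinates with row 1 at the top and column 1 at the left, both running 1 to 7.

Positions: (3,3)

(1,2) (2,6) (3,3) (4,7) (5,4) (6,1) (7,5)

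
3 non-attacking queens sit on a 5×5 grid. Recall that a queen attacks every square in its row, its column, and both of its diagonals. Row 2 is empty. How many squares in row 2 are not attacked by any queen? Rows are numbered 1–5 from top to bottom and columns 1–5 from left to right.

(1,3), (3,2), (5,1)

1

(1,3) attacks row 2 at column 3 and diagonals 2, 4.
(3,2) attacks row 2 at column 2 and diagonals 1, 3.
(5,1) attacks row 2 at column 1 and diagonals 4.
Attacked columns: {1, 2, 3, 4}. Safe: {5}.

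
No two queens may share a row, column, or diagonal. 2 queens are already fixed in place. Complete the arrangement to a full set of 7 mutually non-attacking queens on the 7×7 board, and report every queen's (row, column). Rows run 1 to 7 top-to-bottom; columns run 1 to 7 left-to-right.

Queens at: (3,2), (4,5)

(1,3) (2,6) (3,2) (4,5) (5,1) (6,4) (7,7)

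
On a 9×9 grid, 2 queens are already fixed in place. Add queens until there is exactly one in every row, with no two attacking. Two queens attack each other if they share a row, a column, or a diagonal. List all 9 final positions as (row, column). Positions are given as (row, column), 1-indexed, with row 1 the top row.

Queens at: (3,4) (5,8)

(1,9) (2,7) (3,4) (4,2) (5,8) (6,6) (7,1) (8,3) (9,5)

Row 1: attacked by (3,4)→{2,4,6}; (5,8)→{4,8}. Safe: 1, 3, 5, 7, 9. Place at column 9.
Row 2: attacked by (1,9)→{8,9}; (3,4)→{3,4,5}; (5,8)→{5,8}. Safe: 1, 2, 6, 7. Place at column 7.
Row 4: attacked by (1,9)→{6,9}; (2,7)→{5,7,9}; (3,4)→{3,4,5}; (5,8)→{7,8,9}. Safe: 1, 2. Place at column 2.
Row 6: attacked by (1,9)→{4,9}; (2,7)→{3,7}; (3,4)→{1,4,7}; (4,2)→{2,4}; (5,8)→{7,8,9}. Safe: 5, 6. Place at column 6.
Row 7: attacked by (1,9)→{3,9}; (2,7)→{2,7}; (3,4)→{4,8}; (4,2)→{2,5}; (5,8)→{6,8}; (6,6)→{5,6,7}. Safe: 1. Place at column 1.
Row 8: attacked by (1,9)→{2,9}; (2,7)→{1,7}; (3,4)→{4,9}; (4,2)→{2,6}; (5,8)→{5,8}; (6,6)→{4,6,8}; (7,1)→{1,2}. Safe: 3. Place at column 3.
Row 9: attacked by (1,9)→{1,9}; (2,7)→{7}; (3,4)→{4}; (4,2)→{2,7}; (5,8)→{4,8}; (6,6)→{3,6,9}; (7,1)→{1,3}; (8,3)→{2,3,4}. Safe: 5. Place at column 5.
Columns [9, 7, 4, 2, 8, 6, 1, 3, 5], r−c [-8, -5, -1, 2, -3, 0, 6, 5, 4], r+c [10, 9, 7, 6, 13, 12, 8, 11, 14] are all distinct, so no two queens attack.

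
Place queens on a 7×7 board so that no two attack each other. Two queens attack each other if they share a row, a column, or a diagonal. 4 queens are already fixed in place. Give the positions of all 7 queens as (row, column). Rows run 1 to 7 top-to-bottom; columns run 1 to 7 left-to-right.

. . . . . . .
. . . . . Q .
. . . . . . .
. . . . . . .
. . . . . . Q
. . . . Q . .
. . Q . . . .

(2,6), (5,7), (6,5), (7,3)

(1,1) (2,6) (3,4) (4,2) (5,7) (6,5) (7,3)

Row 1: attacked by (2,6)→{5,6,7}; (5,7)→{3,7}; (6,5)→{5}; (7,3)→{3}. Safe: 1, 2, 4. Place at column 1.
Row 3: attacked by (1,1)→{1,3}; (2,6)→{5,6,7}; (5,7)→{5,7}; (6,5)→{2,5}; (7,3)→{3,7}. Safe: 4. Place at column 4.
Row 4: attacked by (1,1)→{1,4}; (2,6)→{4,6}; (3,4)→{3,4,5}; (5,7)→{6,7}; (6,5)→{3,5,7}; (7,3)→{3,6}. Safe: 2. Place at column 2.
Columns [1, 6, 4, 2, 7, 5, 3], r−c [0, -4, -1, 2, -2, 1, 4], r+c [2, 8, 7, 6, 12, 11, 10] are all distinct, so no two queens attack.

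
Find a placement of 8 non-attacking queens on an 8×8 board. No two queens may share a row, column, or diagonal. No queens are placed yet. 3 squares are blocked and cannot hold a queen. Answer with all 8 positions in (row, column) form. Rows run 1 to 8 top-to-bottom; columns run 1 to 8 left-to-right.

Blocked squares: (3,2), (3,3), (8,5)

(1,3) (2,1) (3,7) (4,5) (5,8) (6,2) (7,4) (8,6)

Row 1: Safe: 1, 2, 3, 4, 5, 6, 7, 8. Place at column 3.
Row 2: attacked by (1,3)→{2,3,4}. Safe: 1, 5, 6, 7, 8. Place at column 1.
Row 3: attacked by (1,3)→{1,3,5}; (2,1)→{1,2}. Blocked: 2,3. Safe: 4, 6, 7, 8. Place at column 7.
Row 4: attacked by (1,3)→{3,6}; (2,1)→{1,3}; (3,7)→{6,7,8}. Safe: 2, 4, 5. Place at column 5.
Row 5: attacked by (1,3)→{3,7}; (2,1)→{1,4}; (3,7)→{5,7}; (4,5)→{4,5,6}. Safe: 2, 8. Place at column 8.
Row 6: attacked by (1,3)→{3,8}; (2,1)→{1,5}; (3,7)→{4,7}; (4,5)→{3,5,7}; (5,8)→{7,8}. Safe: 2, 6. Place at column 2.
Row 7: attacked by (1,3)→{3}; (2,1)→{1,6}; (3,7)→{3,7}; (4,5)→{2,5,8}; (5,8)→{6,8}; (6,2)→{1,2,3}. Safe: 4. Place at column 4.
Row 8: attacked by (1,3)→{3}; (2,1)→{1,7}; (3,7)→{2,7}; (4,5)→{1,5}; (5,8)→{5,8}; (6,2)→{2,4}; (7,4)→{3,4,5}. Blocked: 5. Safe: 6. Place at column 6.
Columns [3, 1, 7, 5, 8, 2, 4, 6], r−c [-2, 1, -4, -1, -3, 4, 3, 2], r+c [4, 3, 10, 9, 13, 8, 11, 14] are all distinct, so no two queens attack.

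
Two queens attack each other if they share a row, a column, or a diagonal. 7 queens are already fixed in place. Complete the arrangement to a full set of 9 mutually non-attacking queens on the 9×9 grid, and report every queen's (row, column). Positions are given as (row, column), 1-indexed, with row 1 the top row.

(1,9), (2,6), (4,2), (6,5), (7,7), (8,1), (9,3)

(1,9) (2,6) (3,4) (4,2) (5,8) (6,5) (7,7) (8,1) (9,3)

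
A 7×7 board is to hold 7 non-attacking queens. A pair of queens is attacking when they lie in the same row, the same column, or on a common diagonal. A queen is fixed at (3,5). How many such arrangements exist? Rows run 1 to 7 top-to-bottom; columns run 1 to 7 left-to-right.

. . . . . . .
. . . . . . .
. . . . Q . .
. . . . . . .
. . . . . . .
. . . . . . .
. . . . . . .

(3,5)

Branch on row 1: col 1 → 1; col 2 → 1; col 4 → 2; col 6 → 2.
Sum: 1 + 1 + 2 + 2 = 6.

6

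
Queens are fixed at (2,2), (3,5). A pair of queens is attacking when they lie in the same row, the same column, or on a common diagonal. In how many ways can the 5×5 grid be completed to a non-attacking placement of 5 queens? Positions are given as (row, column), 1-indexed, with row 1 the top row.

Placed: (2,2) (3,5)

1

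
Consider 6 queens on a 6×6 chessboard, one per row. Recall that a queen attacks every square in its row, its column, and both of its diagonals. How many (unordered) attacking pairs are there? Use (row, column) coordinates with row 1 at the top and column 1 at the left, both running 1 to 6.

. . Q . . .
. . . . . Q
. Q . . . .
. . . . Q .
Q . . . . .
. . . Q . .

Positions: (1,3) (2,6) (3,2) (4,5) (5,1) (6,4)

0

All columns are distinct and no two queens satisfy |Δrow| = |Δcol|, so no pair attacks.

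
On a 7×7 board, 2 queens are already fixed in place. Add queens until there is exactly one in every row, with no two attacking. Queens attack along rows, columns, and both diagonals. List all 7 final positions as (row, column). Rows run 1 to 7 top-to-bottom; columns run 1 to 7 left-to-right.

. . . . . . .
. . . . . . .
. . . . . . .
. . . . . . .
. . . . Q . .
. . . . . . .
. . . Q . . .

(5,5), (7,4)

Row 1: attacked by (5,5)→{1,5}; (7,4)→{4}. Safe: 2, 3, 6, 7. Place at column 7.
Row 2: attacked by (1,7)→{6,7}; (5,5)→{2,5}; (7,4)→{4}. Safe: 1, 3. Place at column 3.
Row 3: attacked by (1,7)→{5,7}; (2,3)→{2,3,4}; (5,5)→{3,5,7}; (7,4)→{4}. Safe: 1, 6. Place at column 6.
Row 4: attacked by (1,7)→{4,7}; (2,3)→{1,3,5}; (3,6)→{5,6,7}; (5,5)→{4,5,6}; (7,4)→{1,4,7}. Safe: 2. Place at column 2.
Row 6: attacked by (1,7)→{2,7}; (2,3)→{3,7}; (3,6)→{3,6}; (4,2)→{2,4}; (5,5)→{4,5,6}; (7,4)→{3,4,5}. Safe: 1. Place at column 1.
Columns [7, 3, 6, 2, 5, 1, 4], r−c [-6, -1, -3, 2, 0, 5, 3], r+c [8, 5, 9, 6, 10, 7, 11] are all distinct, so no two queens attack.

(1,7) (2,3) (3,6) (4,2) (5,5) (6,1) (7,4)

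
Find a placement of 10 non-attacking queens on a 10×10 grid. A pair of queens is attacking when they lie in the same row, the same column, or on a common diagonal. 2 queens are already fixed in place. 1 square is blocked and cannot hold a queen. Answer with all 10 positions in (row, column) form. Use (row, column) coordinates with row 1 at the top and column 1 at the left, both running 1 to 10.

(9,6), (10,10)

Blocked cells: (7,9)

Row 1: attacked by (9,6)→{6}; (10,10)→{1,10}. Safe: 2, 3, 4, 5, 7, 8, 9. Place at column 2.
Row 2: attacked by (1,2)→{1,2,3}; (9,6)→{6}; (10,10)→{2,10}. Safe: 4, 5, 7, 8, 9. Place at column 5.
Row 3: attacked by (1,2)→{2,4}; (2,5)→{4,5,6}; (9,6)→{6}; (10,10)→{3,10}. Safe: 1, 7, 8, 9. Place at column 7.
Row 4: attacked by (1,2)→{2,5}; (2,5)→{3,5,7}; (3,7)→{6,7,8}; (9,6)→{1,6}; (10,10)→{4,10}. Safe: 9. Place at column 9.
Row 5: attacked by (1,2)→{2,6}; (2,5)→{2,5,8}; (3,7)→{5,7,9}; (4,9)→{8,9,10}; (9,6)→{2,6,10}; (10,10)→{5,10}. Safe: 1, 3, 4. Place at column 4.
Row 6: attacked by (1,2)→{2,7}; (2,5)→{1,5,9}; (3,7)→{4,7,10}; (4,9)→{7,9}; (5,4)→{3,4,5}; (9,6)→{3,6,9}; (10,10)→{6,10}. Safe: 8. Place at column 8.
Row 7: attacked by (1,2)→{2,8}; (2,5)→{5,10}; (3,7)→{3,7}; (4,9)→{6,9}; (5,4)→{2,4,6}; (6,8)→{7,8,9}; (9,6)→{4,6,8}; (10,10)→{7,10}. Blocked: 9. Safe: 1. Place at column 1.
Row 8: attacked by (1,2)→{2,9}; (2,5)→{5}; (3,7)→{2,7}; (4,9)→{5,9}; (5,4)→{1,4,7}; (6,8)→{6,8,10}; (7,1)→{1,2}; (9,6)→{5,6,7}; (10,10)→{8,10}. Safe: 3. Place at column 3.
Columns [2, 5, 7, 9, 4, 8, 1, 3, 6, 10], r−c [-1, -3, -4, -5, 1, -2, 6, 5, 3, 0], r+c [3, 7, 10, 13, 9, 14, 8, 11, 15, 20] are all distinct, so no two queens attack.

(1,2) (2,5) (3,7) (4,9) (5,4) (6,8) (7,1) (8,3) (9,6) (10,10)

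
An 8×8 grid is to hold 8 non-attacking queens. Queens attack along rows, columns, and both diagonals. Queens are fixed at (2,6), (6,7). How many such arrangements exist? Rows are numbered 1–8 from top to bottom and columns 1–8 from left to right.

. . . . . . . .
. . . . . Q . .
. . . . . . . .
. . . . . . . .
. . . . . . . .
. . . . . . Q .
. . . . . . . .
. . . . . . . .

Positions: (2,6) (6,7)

Branch on row 1: col 1 → 0; col 3 → 2; col 4 → 1; col 8 → 0.
Sum: 0 + 2 + 1 + 0 = 3.

3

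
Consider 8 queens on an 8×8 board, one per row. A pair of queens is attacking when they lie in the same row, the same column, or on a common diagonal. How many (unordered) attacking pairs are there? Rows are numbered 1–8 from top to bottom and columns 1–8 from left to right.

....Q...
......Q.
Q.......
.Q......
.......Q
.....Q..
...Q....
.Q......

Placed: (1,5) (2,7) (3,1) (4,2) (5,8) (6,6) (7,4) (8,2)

3

Same column: (4,2)–(8,2) (column 2).
Same diagonal: (1,5)–(4,2) (|1−4| = |5−2| = 3); (3,1)–(4,2) (|3−4| = |1−2| = 1).
Total attacking pairs: 3.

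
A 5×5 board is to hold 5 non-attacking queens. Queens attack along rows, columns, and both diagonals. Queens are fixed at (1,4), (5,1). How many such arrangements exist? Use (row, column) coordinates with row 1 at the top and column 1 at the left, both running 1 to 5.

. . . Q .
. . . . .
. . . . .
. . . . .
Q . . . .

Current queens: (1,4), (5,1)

1

Branch on row 2: col 2 → 1.
Sum: 1 = 1.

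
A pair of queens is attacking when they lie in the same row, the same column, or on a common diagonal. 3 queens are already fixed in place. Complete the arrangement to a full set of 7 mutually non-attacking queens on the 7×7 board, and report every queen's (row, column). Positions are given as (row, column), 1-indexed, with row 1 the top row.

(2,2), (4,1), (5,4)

(1,6) (2,2) (3,5) (4,1) (5,4) (6,7) (7,3)

Row 1: attacked by (2,2)→{1,2,3}; (4,1)→{1,4}; (5,4)→{4}. Safe: 5, 6, 7. Place at column 6.
Row 3: attacked by (1,6)→{4,6}; (2,2)→{1,2,3}; (4,1)→{1,2}; (5,4)→{2,4,6}. Safe: 5, 7. Place at column 5.
Row 6: attacked by (1,6)→{1,6}; (2,2)→{2,6}; (3,5)→{2,5}; (4,1)→{1,3}; (5,4)→{3,4,5}. Safe: 7. Place at column 7.
Row 7: attacked by (1,6)→{6}; (2,2)→{2,7}; (3,5)→{1,5}; (4,1)→{1,4}; (5,4)→{2,4,6}; (6,7)→{6,7}. Safe: 3. Place at column 3.
Columns [6, 2, 5, 1, 4, 7, 3], r−c [-5, 0, -2, 3, 1, -1, 4], r+c [7, 4, 8, 5, 9, 13, 10] are all distinct, so no two queens attack.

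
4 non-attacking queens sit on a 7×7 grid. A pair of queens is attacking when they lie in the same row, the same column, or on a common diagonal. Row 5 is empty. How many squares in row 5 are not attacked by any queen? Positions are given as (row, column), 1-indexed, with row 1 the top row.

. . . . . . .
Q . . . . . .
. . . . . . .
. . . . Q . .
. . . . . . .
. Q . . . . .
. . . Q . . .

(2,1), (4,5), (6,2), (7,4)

1

(2,1) attacks row 5 at column 1 and diagonals 4.
(4,5) attacks row 5 at column 5 and diagonals 4, 6.
(6,2) attacks row 5 at column 2 and diagonals 1, 3.
(7,4) attacks row 5 at column 4 and diagonals 2, 6.
Attacked columns: {1, 2, 3, 4, 5, 6}. Safe: {7}.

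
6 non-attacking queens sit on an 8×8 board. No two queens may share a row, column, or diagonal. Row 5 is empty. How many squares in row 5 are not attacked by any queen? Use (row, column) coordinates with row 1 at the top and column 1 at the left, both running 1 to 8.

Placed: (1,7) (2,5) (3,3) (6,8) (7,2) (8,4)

(1,7) attacks row 5 at column 7 and diagonals 3.
(2,5) attacks row 5 at column 5 and diagonals 2, 8.
(3,3) attacks row 5 at column 3 and diagonals 1, 5.
(6,8) attacks row 5 at column 8 and diagonals 7.
(7,2) attacks row 5 at column 2 and diagonals 4.
(8,4) attacks row 5 at column 4 and diagonals 1, 7.
Attacked columns: {1, 2, 3, 4, 5, 7, 8}. Safe: {6}.

1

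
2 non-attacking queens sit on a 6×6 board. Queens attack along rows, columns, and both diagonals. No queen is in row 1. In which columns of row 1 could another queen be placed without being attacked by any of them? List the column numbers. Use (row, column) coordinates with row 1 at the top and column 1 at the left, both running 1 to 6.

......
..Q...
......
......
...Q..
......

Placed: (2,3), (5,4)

(2,3) attacks row 1 at column 3 and diagonals 2, 4.
(5,4) attacks row 1 at column 4.
Attacked columns: {2, 3, 4}. Safe: {1, 5, 6}.

columns 1, 5, 6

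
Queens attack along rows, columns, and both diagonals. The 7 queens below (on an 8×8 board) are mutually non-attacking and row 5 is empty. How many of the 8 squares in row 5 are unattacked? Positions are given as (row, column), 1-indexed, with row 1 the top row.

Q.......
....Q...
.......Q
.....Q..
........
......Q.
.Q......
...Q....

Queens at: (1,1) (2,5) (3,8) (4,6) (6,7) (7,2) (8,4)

(1,1) attacks row 5 at column 1 and diagonals 5.
(2,5) attacks row 5 at column 5 and diagonals 2, 8.
(3,8) attacks row 5 at column 8 and diagonals 6.
(4,6) attacks row 5 at column 6 and diagonals 5, 7.
(6,7) attacks row 5 at column 7 and diagonals 6, 8.
(7,2) attacks row 5 at column 2 and diagonals 4.
(8,4) attacks row 5 at column 4 and diagonals 1, 7.
Attacked columns: {1, 2, 4, 5, 6, 7, 8}. Safe: {3}.

1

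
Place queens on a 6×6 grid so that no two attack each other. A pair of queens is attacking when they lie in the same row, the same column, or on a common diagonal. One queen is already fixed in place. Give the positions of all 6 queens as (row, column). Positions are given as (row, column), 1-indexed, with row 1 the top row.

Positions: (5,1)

Row 1: attacked by (5,1)→{1,5}. Safe: 2, 3, 4, 6. Place at column 3.
Row 2: attacked by (1,3)→{2,3,4}; (5,1)→{1,4}. Safe: 5, 6. Place at column 6.
Row 3: attacked by (1,3)→{1,3,5}; (2,6)→{5,6}; (5,1)→{1,3}. Safe: 2, 4. Place at column 2.
Row 4: attacked by (1,3)→{3,6}; (2,6)→{4,6}; (3,2)→{1,2,3}; (5,1)→{1,2}. Safe: 5. Place at column 5.
Row 6: attacked by (1,3)→{3}; (2,6)→{2,6}; (3,2)→{2,5}; (4,5)→{3,5}; (5,1)→{1,2}. Safe: 4. Place at column 4.
Columns [3, 6, 2, 5, 1, 4], r−c [-2, -4, 1, -1, 4, 2], r+c [4, 8, 5, 9, 6, 10] are all distinct, so no two queens attack.

(1,3) (2,6) (3,2) (4,5) (5,1) (6,4)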